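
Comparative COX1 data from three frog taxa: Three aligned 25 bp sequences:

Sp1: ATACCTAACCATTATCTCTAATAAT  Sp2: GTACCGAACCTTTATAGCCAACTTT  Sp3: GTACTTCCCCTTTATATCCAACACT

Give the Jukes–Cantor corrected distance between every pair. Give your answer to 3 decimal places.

Sp1–Sp2: 9/25 sites differ → p = 0.36, d = −0.75 ln(1 − 0.48) = 0.490445 ≈ 0.490.
Sp1–Sp3: 9/25 sites differ → p = 0.36, d = −0.75 ln(1 − 0.48) = 0.490445 ≈ 0.490.
Sp2–Sp3: 7/25 sites differ → p = 0.28, d = −0.75 ln(1 − 0.373333) = 0.350505 ≈ 0.351.

d(Sp1,Sp2) = 0.490, d(Sp1,Sp3) = 0.490, d(Sp2,Sp3) = 0.351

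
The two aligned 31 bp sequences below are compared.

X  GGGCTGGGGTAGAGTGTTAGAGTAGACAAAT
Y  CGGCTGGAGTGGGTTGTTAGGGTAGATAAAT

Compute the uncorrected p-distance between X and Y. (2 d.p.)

The sequences differ at 7 of 31 positions (sites 1, 8, 11, 13, 14, 21, 27).
p = 7/31 = 0.225806… ≈ 0.23 (to 2 d.p.).

0.23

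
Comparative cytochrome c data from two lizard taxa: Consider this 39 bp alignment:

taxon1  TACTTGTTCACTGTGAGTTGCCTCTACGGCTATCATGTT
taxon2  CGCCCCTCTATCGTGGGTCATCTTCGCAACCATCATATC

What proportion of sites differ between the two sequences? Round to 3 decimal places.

0.538

The sequences differ at 21 of 39 positions.
p = 21/39 = 0.538461… ≈ 0.538 (to 3 d.p.).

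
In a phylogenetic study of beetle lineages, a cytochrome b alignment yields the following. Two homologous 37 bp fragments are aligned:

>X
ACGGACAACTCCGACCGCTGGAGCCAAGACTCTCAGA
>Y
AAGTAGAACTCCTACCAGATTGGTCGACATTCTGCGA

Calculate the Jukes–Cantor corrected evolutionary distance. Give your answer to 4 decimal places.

0.6445

The sequences differ at 16 of 37 sites, so p = 16/37 ≈ 0.432432.
d = −(3/4) ln(1 − 4p/3) = −0.75 ln(1 − 0.576576) = −0.75 ln(0.423424)
  = −0.75 × (-0.859381) = 0.644536 substitutions/site.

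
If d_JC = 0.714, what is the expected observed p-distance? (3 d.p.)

p = (3/4)(1 − e^(−4d/3)) = 0.75 × (1 − e^(-0.952)) = 0.75 × (1 − 0.385968) = 0.460524.

0.461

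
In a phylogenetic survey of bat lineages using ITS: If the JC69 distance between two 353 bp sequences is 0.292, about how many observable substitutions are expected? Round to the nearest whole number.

Invert JC69: p = (3/4)(1 − e^(−4d/3)) = 0.75 × (1 − e^(-0.389333)) = 0.75 × (1 − 0.677509) = 0.241868.
Expected differing sites = pL ≈ 0.241868 × 353 = 85.379404 ≈ 85.

85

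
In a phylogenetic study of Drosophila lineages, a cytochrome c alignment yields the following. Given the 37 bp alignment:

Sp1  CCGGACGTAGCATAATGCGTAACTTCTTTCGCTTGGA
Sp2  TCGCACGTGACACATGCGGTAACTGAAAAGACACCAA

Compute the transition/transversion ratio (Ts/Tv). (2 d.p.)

0.54

Transitions are A↔G and C↔T; transversions are all other mismatches.
Transitions: 7. Transversions: 13.
R = 7/13 = 0.538461… ≈ 0.54 (to 2 d.p.).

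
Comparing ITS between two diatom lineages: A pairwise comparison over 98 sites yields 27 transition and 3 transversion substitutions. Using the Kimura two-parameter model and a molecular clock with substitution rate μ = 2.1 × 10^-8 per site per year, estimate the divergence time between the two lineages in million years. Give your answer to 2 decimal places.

10.75

P = 27/98 ≈ 0.27551 and Q = 3/98 ≈ 0.030612.
Under the Kimura two-parameter model, d = −½ ln(1 − 2P − Q) − ¼ ln(1 − 2Q).
1 − 2P − Q = 0.418368, giving −½ ln(0.418368) = 0.435697.
1 − 2Q = 0.938776, giving −¼ ln(0.938776) = 0.015795.
d = 0.435697 + 0.015795 = 0.451492.
Under a molecular clock d = 2μt, so t = d/(2μ) = 0.451492 / (2 × 2.1 × 10^-8) = 10.75 million years.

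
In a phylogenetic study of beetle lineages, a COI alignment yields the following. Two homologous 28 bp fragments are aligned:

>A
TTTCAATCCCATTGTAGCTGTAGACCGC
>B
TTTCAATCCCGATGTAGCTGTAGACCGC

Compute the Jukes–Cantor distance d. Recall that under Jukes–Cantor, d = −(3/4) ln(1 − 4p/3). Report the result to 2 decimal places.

0.08

The sequences differ at 2 of 28 sites (11, 12), so p = 2/28 ≈ 0.071429.
d = −(3/4) ln(1 − 4p/3) = −0.75 ln(1 − 0.095239) = −0.75 ln(0.904761)
  = −0.75 × (-0.100084) = 0.075063 substitutions/site.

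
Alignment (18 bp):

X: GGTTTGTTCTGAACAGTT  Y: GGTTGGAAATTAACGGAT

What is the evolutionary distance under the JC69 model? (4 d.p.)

The sequences differ at 7 of 18 sites (5, 7, 8, 9, 11, 15, 17), so p = 7/18 ≈ 0.388889.
d = −(3/4) ln(1 − 4p/3) = −0.75 ln(1 − 0.518519) = −0.75 ln(0.481481)
  = −0.75 × (-0.730889) = 0.548167 substitutions/site.

0.5482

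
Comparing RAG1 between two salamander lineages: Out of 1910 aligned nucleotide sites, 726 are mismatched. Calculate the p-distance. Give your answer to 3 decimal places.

p = 726/1910 = 0.380104… ≈ 0.380 (to 3 d.p.).

0.380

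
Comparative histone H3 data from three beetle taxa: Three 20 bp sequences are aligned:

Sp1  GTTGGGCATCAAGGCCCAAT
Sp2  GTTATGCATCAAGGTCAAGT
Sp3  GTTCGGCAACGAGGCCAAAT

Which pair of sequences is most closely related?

Sp1–Sp2: 5/20 differ, p = 0.250, d = 0.304.
Sp1–Sp3: 4/20 differ, p = 0.200, d = 0.233.
Sp2–Sp3: 6/20 differ, p = 0.300, d = 0.383.
The smallest distance is between Sp1 and Sp3.

Sp1 and Sp3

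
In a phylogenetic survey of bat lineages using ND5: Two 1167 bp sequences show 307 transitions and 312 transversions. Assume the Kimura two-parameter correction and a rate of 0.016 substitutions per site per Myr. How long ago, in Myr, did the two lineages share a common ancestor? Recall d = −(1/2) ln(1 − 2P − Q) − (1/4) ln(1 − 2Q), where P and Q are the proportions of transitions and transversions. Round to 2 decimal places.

30.62

P = 307/1167 ≈ 0.263068 and Q = 312/1167 ≈ 0.267352.
Under the Kimura two-parameter model, d = −½ ln(1 − 2P − Q) − ¼ ln(1 − 2Q).
1 − 2P − Q = 0.206512, giving −½ ln(0.206512) = 0.788698.
1 − 2Q = 0.465296, giving −¼ ln(0.465296) = 0.191270.
d = 0.788698 + 0.191270 = 0.979968.
Under a molecular clock d = 2μt, so t = d/(2μ) = 0.979968 / (2 × 0.016) = 30.62 Myr.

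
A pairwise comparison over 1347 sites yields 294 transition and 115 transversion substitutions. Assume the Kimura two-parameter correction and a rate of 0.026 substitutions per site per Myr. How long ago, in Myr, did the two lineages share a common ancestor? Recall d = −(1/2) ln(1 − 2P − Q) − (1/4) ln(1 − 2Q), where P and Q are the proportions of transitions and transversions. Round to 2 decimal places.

8.00

P = 294/1347 ≈ 0.218263 and Q = 115/1347 ≈ 0.085375.
Under the Kimura two-parameter model, d = −½ ln(1 − 2P − Q) − ¼ ln(1 − 2Q).
1 − 2P − Q = 0.478099, giving −½ ln(0.478099) = 0.368969.
1 − 2Q = 0.82925, giving −¼ ln(0.82925) = 0.046808.
d = 0.368969 + 0.046808 = 0.415777.
Under a molecular clock d = 2μt, so t = d/(2μ) = 0.415777 / (2 × 0.026) = 8.00 Myr.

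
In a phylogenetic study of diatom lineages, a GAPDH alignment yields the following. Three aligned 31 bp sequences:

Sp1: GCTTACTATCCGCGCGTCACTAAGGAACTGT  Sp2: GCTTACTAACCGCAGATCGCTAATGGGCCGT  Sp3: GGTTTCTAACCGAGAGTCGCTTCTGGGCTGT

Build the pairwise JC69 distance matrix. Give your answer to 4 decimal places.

Sp1–Sp2: 9/31 sites differ → p ≈ 0.290323, d = −0.75 ln(1 − 0.387097) = 0.367161 ≈ 0.3672.
Sp1–Sp3: 11/31 sites differ → p ≈ 0.354839, d = −0.75 ln(1 − 0.473119) = 0.480585 ≈ 0.4806.
Sp2–Sp3: 9/31 sites differ → p ≈ 0.290323, d = −0.75 ln(1 − 0.387097) = 0.367161 ≈ 0.3672.

d(Sp1,Sp2) = 0.3672, d(Sp1,Sp3) = 0.4806, d(Sp2,Sp3) = 0.3672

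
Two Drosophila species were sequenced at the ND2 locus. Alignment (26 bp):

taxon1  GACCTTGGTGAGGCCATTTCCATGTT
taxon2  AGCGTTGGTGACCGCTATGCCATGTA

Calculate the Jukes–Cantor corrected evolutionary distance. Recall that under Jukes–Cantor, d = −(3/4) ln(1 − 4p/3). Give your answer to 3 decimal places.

0.539

The sequences differ at 10 of 26 sites (1, 2, 4, 12, 13, 14, 16, 17, 19, 26), so p = 10/26 ≈ 0.384615.
d = −(3/4) ln(1 − 4p/3) = −0.75 ln(1 − 0.51282) = −0.75 ln(0.48718)
  = −0.75 × (-0.719122) = 0.539342 substitutions/site.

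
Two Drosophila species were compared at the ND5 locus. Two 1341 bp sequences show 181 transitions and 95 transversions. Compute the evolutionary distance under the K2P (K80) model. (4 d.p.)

0.2466

P = 181/1341 ≈ 0.134974 and Q = 95/1341 ≈ 0.070843.
Under the Kimura two-parameter model, d = −½ ln(1 − 2P − Q) − ¼ ln(1 − 2Q).
1 − 2P − Q = 0.659209, giving −½ ln(0.659209) = 0.208357.
1 − 2Q = 0.858314, giving −¼ ln(0.858314) = 0.038196.
d = 0.208357 + 0.038196 = 0.246553.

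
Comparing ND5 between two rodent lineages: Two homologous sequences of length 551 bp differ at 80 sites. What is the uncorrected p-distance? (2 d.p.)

0.15

p = 80/551 = 0.145190… ≈ 0.15 (to 2 d.p.).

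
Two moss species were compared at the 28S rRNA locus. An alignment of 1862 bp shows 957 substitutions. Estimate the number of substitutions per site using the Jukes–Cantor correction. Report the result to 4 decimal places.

p = 957/1862 ≈ 0.513963.
d = −(3/4) ln(1 − 4p/3) = −0.75 ln(1 − 0.685284) = −0.75 ln(0.314716)
  = −0.75 × (-1.156085) = 0.867064 substitutions/site.

0.8671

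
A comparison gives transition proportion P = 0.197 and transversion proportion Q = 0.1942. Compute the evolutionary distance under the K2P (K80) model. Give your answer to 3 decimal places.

0.567

Under the Kimura two-parameter model, d = −½ ln(1 − 2P − Q) − ¼ ln(1 − 2Q).
1 − 2P − Q = 0.4118, giving −½ ln(0.4118) = 0.443609.
1 − 2Q = 0.6116, giving −¼ ln(0.6116) = 0.122919.
d = 0.443609 + 0.122919 = 0.566528.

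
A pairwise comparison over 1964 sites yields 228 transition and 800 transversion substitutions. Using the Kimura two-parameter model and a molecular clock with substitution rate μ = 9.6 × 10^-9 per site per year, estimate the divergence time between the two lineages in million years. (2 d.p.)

48.52

P = 228/1964 ≈ 0.11609 and Q = 800/1964 ≈ 0.407332.
Under the Kimura two-parameter model, d = −½ ln(1 − 2P − Q) − ¼ ln(1 − 2Q).
1 − 2P − Q = 0.360488, giving −½ ln(0.360488) = 0.510148.
1 − 2Q = 0.185336, giving −¼ ln(0.185336) = 0.421396.
d = 0.510148 + 0.421396 = 0.931544.
Under a molecular clock d = 2μt, so t = d/(2μ) = 0.931544 / (2 × 9.6 × 10^-9) = 48.52 million years.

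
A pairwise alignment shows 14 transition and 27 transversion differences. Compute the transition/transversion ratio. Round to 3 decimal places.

0.519

R = 14/27 = 0.518518… ≈ 0.519 (to 3 d.p.).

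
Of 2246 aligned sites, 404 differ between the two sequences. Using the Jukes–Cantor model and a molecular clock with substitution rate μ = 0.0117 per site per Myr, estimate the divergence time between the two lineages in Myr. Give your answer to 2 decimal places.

8.79

p = 404/2246 ≈ 0.179875.
d = −(3/4) ln(1 − 4p/3) = −0.75 ln(1 − 0.239833) = −0.75 ln(0.760167)
  = −0.75 × (-0.274217) = 0.205663 substitutions/site.
Under a molecular clock d = 2μt, so t = d/(2μ) = 0.205663 / (2 × 0.0117) = 8.79 Myr.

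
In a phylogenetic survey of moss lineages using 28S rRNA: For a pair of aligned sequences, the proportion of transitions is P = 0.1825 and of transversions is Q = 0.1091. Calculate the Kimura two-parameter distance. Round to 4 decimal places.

0.3829

Under the Kimura two-parameter model, d = −½ ln(1 − 2P − Q) − ¼ ln(1 − 2Q).
1 − 2P − Q = 0.5259, giving −½ ln(0.5259) = 0.321322.
1 − 2Q = 0.7818, giving −¼ ln(0.7818) = 0.061539.
d = 0.321322 + 0.061539 = 0.382861.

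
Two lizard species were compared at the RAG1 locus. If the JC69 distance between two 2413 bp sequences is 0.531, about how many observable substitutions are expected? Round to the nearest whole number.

Invert JC69: p = (3/4)(1 − e^(−4d/3)) = 0.75 × (1 − e^(-0.708)) = 0.75 × (1 − 0.492628) = 0.380529.
Expected differing sites = pL ≈ 0.380529 × 2413 = 918.216477 ≈ 918.

918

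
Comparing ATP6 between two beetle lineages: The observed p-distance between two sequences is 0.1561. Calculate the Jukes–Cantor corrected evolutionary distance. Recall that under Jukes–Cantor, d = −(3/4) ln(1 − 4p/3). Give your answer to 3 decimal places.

d = −(3/4) ln(1 − 4p/3) = −0.75 ln(1 − 0.208133) = −0.75 ln(0.791867)
  = −0.75 × (-0.233362) = 0.175022 substitutions/site.

0.175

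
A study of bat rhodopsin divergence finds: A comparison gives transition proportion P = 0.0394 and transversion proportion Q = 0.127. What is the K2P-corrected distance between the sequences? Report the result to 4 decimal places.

0.1885

Under the Kimura two-parameter model, d = −½ ln(1 − 2P − Q) − ¼ ln(1 − 2Q).
1 − 2P − Q = 0.7942, giving −½ ln(0.7942) = 0.115210.
1 − 2Q = 0.746, giving −¼ ln(0.746) = 0.073257.
d = 0.115210 + 0.073257 = 0.188467.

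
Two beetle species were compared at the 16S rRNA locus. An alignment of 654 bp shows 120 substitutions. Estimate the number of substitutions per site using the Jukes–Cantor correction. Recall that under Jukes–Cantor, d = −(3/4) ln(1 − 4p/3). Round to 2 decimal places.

0.21

p = 120/654 ≈ 0.183486.
d = −(3/4) ln(1 − 4p/3) = −0.75 ln(1 − 0.244648) = −0.75 ln(0.755352)
  = −0.75 × (-0.280571) = 0.210428 substitutions/site.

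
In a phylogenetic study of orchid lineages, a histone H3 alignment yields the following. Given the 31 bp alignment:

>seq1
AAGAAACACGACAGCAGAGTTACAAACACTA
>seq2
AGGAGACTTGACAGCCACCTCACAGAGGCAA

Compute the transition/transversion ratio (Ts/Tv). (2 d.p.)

1.17

Transitions are A↔G and C↔T; transversions are all other mismatches.
Transitions: 7. Transversions: 6.
R = 7/6 = 1.166666… ≈ 1.17 (to 2 d.p.).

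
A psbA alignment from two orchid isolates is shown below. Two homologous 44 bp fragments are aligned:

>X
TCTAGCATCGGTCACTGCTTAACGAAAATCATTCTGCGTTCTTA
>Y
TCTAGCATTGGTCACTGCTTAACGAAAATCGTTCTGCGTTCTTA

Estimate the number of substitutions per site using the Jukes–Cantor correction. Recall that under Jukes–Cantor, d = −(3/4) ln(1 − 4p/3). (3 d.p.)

The sequences differ at 2 of 44 sites (9, 31), so p = 2/44 ≈ 0.045455.
d = −(3/4) ln(1 − 4p/3) = −0.75 ln(1 − 0.060607) = −0.75 ln(0.939393)
  = −0.75 × (-0.062521) = 0.046891 substitutions/site.

0.047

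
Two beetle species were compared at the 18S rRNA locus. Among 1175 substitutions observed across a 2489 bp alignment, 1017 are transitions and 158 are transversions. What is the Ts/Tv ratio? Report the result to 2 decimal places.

R = 1017/158 = 6.436708… ≈ 6.44 (to 2 d.p.).

6.44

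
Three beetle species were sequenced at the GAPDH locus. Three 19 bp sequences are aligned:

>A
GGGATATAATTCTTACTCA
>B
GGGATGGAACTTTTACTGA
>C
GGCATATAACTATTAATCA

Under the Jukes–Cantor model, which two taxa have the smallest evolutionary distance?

A–B: 5/19 differ, p = 0.263, d = 0.324.
A–C: 4/19 differ, p = 0.211, d = 0.247.
B–C: 6/19 differ, p = 0.316, d = 0.410.
The smallest distance is between A and C.

A and C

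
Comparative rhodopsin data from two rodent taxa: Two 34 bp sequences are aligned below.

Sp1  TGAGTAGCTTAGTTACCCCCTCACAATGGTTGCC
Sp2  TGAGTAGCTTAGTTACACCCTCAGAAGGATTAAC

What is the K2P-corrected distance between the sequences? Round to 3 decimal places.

0.201

Of 34 sites, 2 differences are transitions and 4 are transversions, so P = 2/34 ≈ 0.058824 and Q = 4/34 ≈ 0.117647.
Under the Kimura two-parameter model, d = −½ ln(1 − 2P − Q) − ¼ ln(1 − 2Q).
1 − 2P − Q = 0.764705, giving −½ ln(0.764705) = 0.134133.
1 − 2Q = 0.764706, giving −¼ ln(0.764706) = 0.067066.
d = 0.134133 + 0.067066 = 0.201199.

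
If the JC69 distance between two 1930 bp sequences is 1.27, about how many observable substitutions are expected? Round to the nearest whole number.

1181

Invert JC69: p = (3/4)(1 − e^(−4d/3)) = 0.75 × (1 − e^(-1.693333)) = 0.75 × (1 − 0.183906) = 0.612071.
Expected differing sites = pL ≈ 0.612071 × 1930 = 1181.29703 ≈ 1181.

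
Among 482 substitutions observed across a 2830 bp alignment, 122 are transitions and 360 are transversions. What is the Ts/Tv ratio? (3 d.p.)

R = 122/360 = 0.338888… ≈ 0.339 (to 3 d.p.).

0.339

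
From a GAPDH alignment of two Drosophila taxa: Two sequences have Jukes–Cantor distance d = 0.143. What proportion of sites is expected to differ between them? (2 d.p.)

p = (3/4)(1 − e^(−4d/3)) = 0.75 × (1 − e^(-0.190667)) = 0.75 × (1 − 0.826408) = 0.130194.

0.13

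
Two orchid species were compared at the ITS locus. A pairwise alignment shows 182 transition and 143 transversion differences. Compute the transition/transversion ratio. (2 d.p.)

1.27

R = 182/143 = 1.272727… ≈ 1.27 (to 2 d.p.).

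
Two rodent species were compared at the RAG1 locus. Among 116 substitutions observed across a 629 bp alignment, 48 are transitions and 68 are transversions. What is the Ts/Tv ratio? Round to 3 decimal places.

0.706

R = 48/68 = 0.705882… ≈ 0.706 (to 3 d.p.).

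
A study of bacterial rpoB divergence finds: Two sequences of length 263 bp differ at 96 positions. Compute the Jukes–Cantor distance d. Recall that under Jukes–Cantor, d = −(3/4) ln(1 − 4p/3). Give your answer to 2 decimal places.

0.50

p = 96/263 ≈ 0.365019.
d = −(3/4) ln(1 − 4p/3) = −0.75 ln(1 − 0.486692) = −0.75 ln(0.513308)
  = −0.75 × (-0.666879) = 0.500159 substitutions/site.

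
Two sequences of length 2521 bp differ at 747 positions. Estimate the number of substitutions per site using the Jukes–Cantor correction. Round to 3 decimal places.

p = 747/2521 ≈ 0.296311.
d = −(3/4) ln(1 − 4p/3) = −0.75 ln(1 − 0.395081) = −0.75 ln(0.604919)
  = −0.75 × (-0.502661) = 0.376996 substitutions/site.

0.377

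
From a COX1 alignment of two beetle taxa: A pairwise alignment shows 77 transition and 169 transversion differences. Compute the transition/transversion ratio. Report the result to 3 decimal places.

0.456

R = 77/169 = 0.455621… ≈ 0.456 (to 3 d.p.).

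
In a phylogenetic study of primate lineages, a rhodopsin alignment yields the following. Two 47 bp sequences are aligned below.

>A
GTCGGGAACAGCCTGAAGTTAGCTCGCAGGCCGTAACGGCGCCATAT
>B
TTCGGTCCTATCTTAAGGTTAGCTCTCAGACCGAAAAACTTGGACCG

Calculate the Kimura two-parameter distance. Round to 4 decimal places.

0.7349

Of 47 sites, 8 differences are transitions and 14 are transversions, so P = 8/47 ≈ 0.170213 and Q = 14/47 ≈ 0.297872.
Under the Kimura two-parameter model, d = −½ ln(1 − 2P − Q) − ¼ ln(1 − 2Q).
1 − 2P − Q = 0.361702, giving −½ ln(0.361702) = 0.508467.
1 − 2Q = 0.404256, giving −¼ ln(0.404256) = 0.226427.
d = 0.508467 + 0.226427 = 0.734894.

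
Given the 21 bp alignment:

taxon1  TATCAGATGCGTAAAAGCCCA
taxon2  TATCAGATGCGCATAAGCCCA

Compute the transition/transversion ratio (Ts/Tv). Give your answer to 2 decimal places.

1.00

Transitions are A↔G and C↔T; transversions are all other mismatches.
Transitions: 1. Transversions: 1.
R = 1/1 = 1.00.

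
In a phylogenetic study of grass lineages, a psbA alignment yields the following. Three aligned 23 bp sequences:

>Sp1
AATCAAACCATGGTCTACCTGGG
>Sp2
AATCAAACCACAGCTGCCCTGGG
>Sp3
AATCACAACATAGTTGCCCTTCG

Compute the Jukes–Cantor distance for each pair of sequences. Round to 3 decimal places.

Sp1–Sp2: 6/23 sites differ → p ≈ 0.26087, d = −0.75 ln(1 − 0.347827) = 0.320584 ≈ 0.321.
Sp1–Sp3: 8/23 sites differ → p ≈ 0.347826, d = −0.75 ln(1 − 0.463768) = 0.467391 ≈ 0.467.
Sp2–Sp3: 6/23 sites differ → p ≈ 0.26087, d = −0.75 ln(1 − 0.347827) = 0.320584 ≈ 0.321.

d(Sp1,Sp2) = 0.321, d(Sp1,Sp3) = 0.467, d(Sp2,Sp3) = 0.321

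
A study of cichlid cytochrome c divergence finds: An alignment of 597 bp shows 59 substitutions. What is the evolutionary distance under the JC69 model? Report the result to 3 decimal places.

0.106

p = 59/597 ≈ 0.098827.
d = −(3/4) ln(1 − 4p/3) = −0.75 ln(1 − 0.131769) = −0.75 ln(0.868231)
  = −0.75 × (-0.141297) = 0.105973 substitutions/site.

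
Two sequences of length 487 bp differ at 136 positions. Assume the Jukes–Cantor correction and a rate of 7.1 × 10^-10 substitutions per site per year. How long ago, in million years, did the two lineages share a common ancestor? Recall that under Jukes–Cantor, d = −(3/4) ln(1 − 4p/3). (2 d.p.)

p = 136/487 ≈ 0.279261.
d = −(3/4) ln(1 − 4p/3) = −0.75 ln(1 − 0.372348) = −0.75 ln(0.627652)
  = −0.75 × (-0.465769) = 0.349327 substitutions/site.
Under a molecular clock d = 2μt, so t = d/(2μ) = 0.349327 / (2 × 7.1 × 10^-10) = 246.00 million years.

246.00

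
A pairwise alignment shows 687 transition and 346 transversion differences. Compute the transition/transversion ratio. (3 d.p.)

R = 687/346 = 1.985549… ≈ 1.986 (to 3 d.p.).

1.986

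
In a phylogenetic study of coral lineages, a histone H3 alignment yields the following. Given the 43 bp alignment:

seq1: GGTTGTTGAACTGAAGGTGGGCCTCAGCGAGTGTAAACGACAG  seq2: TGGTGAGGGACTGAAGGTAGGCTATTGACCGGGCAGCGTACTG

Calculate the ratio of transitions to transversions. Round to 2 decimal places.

Transitions are A↔G and C↔T; transversions are all other mismatches.
Transitions: 6. Transversions: 14.
R = 6/14 = 0.428571… ≈ 0.43 (to 2 d.p.).

0.43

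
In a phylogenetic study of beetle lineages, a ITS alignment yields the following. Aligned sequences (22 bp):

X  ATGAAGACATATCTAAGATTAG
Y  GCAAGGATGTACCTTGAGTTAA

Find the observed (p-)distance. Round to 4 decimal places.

The sequences differ at 12 of 22 positions.
p = 12/22 = 0.545454… ≈ 0.5455 (to 4 d.p.).

0.5455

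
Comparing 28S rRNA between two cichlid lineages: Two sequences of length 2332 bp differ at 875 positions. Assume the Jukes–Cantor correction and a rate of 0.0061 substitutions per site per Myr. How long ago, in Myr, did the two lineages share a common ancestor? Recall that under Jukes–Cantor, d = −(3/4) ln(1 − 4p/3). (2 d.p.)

42.65

p = 875/2332 ≈ 0.375214.
d = −(3/4) ln(1 − 4p/3) = −0.75 ln(1 − 0.500285) = −0.75 ln(0.499715)
  = −0.75 × (-0.693717) = 0.520288 substitutions/site.
Under a molecular clock d = 2μt, so t = d/(2μ) = 0.520288 / (2 × 0.0061) = 42.65 Myr.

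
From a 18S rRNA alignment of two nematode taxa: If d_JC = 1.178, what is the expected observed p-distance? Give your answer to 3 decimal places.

0.594

p = (3/4)(1 − e^(−4d/3)) = 0.75 × (1 − e^(-1.570667)) = 0.75 × (1 − 0.207906) = 0.594071.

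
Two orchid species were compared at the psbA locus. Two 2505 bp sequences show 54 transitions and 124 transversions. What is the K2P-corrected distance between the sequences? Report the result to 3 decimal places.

P = 54/2505 ≈ 0.021557 and Q = 124/2505 ≈ 0.049501.
Under the Kimura two-parameter model, d = −½ ln(1 − 2P − Q) − ¼ ln(1 − 2Q).
1 − 2P − Q = 0.907385, giving −½ ln(0.907385) = 0.048594.
1 − 2Q = 0.900998, giving −¼ ln(0.900998) = 0.026063.
d = 0.048594 + 0.026063 = 0.074657.

0.075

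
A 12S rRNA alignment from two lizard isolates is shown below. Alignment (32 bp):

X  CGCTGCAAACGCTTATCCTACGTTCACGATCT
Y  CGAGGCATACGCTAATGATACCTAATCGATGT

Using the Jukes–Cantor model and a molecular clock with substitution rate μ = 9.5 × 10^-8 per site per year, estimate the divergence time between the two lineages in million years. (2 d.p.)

The sequences differ at 11 of 32 sites, so p = 11/32 = 0.34375.
d = −(3/4) ln(1 − 4p/3) = −0.75 ln(1 − 0.458333) = −0.75 ln(0.541667)
  = −0.75 × (-0.613104) = 0.459828 substitutions/site.
Under a molecular clock d = 2μt, so t = d/(2μ) = 0.459828 / (2 × 9.5 × 10^-8) = 2.42 million years.

2.42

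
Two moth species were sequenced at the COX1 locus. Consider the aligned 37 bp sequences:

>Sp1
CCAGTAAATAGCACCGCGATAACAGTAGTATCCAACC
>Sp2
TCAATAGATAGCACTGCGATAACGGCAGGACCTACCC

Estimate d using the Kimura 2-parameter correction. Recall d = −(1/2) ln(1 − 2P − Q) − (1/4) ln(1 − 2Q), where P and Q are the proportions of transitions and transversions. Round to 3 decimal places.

Of 37 sites, 8 differences are transitions and 2 are transversions, so P = 8/37 ≈ 0.216216 and Q = 2/37 ≈ 0.054054.
Under the Kimura two-parameter model, d = −½ ln(1 − 2P − Q) − ¼ ln(1 − 2Q).
1 − 2P − Q = 0.513514, giving −½ ln(0.513514) = 0.333239.
1 − 2Q = 0.891892, giving −¼ ln(0.891892) = 0.028603.
d = 0.333239 + 0.028603 = 0.361842.

0.362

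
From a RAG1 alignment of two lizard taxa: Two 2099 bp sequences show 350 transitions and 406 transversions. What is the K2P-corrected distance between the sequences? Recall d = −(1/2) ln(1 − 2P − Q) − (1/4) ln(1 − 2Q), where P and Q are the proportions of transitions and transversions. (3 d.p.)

P = 350/2099 ≈ 0.166746 and Q = 406/2099 ≈ 0.193425.
Under the Kimura two-parameter model, d = −½ ln(1 − 2P − Q) − ¼ ln(1 − 2Q).
1 − 2P − Q = 0.473083, giving −½ ln(0.473083) = 0.374242.
1 − 2Q = 0.61315, giving −¼ ln(0.61315) = 0.122286.
d = 0.374242 + 0.122286 = 0.496528.

0.497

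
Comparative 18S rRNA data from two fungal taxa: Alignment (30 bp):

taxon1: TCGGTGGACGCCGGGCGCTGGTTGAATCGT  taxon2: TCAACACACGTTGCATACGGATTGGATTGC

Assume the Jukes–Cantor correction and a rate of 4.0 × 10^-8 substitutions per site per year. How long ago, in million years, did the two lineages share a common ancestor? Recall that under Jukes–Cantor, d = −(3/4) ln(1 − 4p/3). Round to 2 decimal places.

The sequences differ at 16 of 30 sites, so p = 16/30 ≈ 0.533333.
d = −(3/4) ln(1 − 4p/3) = −0.75 ln(1 − 0.711111) = −0.75 ln(0.288889)
  = −0.75 × (-1.241713) = 0.931285 substitutions/site.
Under a molecular clock d = 2μt, so t = d/(2μ) = 0.931285 / (2 × 4.0 × 10^-8) = 11.64 million years.

11.64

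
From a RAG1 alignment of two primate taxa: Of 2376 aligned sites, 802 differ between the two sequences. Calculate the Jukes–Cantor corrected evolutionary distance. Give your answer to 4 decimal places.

0.4485

p = 802/2376 ≈ 0.337542.
d = −(3/4) ln(1 − 4p/3) = −0.75 ln(1 − 0.450056) = −0.75 ln(0.549944)
  = −0.75 × (-0.597939) = 0.448454 substitutions/site.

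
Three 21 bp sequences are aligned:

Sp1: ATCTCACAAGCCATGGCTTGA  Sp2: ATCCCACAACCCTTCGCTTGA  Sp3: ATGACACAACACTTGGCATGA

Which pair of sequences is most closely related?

Sp1–Sp2: 4/21 differ, p = 0.190, d = 0.220.
Sp1–Sp3: 6/21 differ, p = 0.286, d = 0.360.
Sp2–Sp3: 5/21 differ, p = 0.238, d = 0.286.
The smallest distance is between Sp1 and Sp2.

Sp1 and Sp2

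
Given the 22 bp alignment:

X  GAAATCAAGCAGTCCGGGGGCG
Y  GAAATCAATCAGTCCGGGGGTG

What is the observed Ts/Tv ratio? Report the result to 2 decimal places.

1.00

Transitions are A↔G and C↔T; transversions are all other mismatches.
Transitions: 1. Transversions: 1.
R = 1/1 = 1.00.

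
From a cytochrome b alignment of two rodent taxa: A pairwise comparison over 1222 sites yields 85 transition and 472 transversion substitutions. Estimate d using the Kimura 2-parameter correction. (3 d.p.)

P = 85/1222 ≈ 0.069558 and Q = 472/1222 ≈ 0.386252.
Under the Kimura two-parameter model, d = −½ ln(1 − 2P − Q) − ¼ ln(1 − 2Q).
1 − 2P − Q = 0.474632, giving −½ ln(0.474632) = 0.372608.
1 − 2Q = 0.227496, giving −¼ ln(0.227496) = 0.370156.
d = 0.372608 + 0.370156 = 0.742764.

0.743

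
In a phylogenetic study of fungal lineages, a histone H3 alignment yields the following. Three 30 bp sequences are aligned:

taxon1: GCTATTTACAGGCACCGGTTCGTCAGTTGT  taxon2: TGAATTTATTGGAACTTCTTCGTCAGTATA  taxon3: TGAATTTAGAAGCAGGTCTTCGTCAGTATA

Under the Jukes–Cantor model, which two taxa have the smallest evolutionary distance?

taxon1–taxon2: 12/30 differ, p = 0.400, d = 0.572.
taxon1–taxon3: 12/30 differ, p = 0.400, d = 0.572.
taxon2–taxon3: 6/30 differ, p = 0.200, d = 0.233.
The smallest distance is between taxon2 and taxon3.

taxon2 and taxon3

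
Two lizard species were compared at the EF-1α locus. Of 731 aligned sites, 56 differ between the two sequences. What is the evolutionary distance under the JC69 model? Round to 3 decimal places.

p = 56/731 ≈ 0.076607.
d = −(3/4) ln(1 − 4p/3) = −0.75 ln(1 − 0.102143) = −0.75 ln(0.897857)
  = −0.75 × (-0.107744) = 0.080808 substitutions/site.

0.081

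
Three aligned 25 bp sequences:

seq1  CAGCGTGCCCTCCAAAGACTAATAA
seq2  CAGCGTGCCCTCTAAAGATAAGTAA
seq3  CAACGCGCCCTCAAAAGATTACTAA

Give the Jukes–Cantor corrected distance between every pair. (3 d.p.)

seq1–seq2: 4/25 sites differ → p = 0.16, d = −0.75 ln(1 − 0.213333) = 0.179963 ≈ 0.180.
seq1–seq3: 5/25 sites differ → p = 0.2, d = −0.75 ln(1 − 0.266667) = 0.232617 ≈ 0.233.
seq2–seq3: 5/25 sites differ → p = 0.2, d = −0.75 ln(1 − 0.266667) = 0.232617 ≈ 0.233.

d(seq1,seq2) = 0.180, d(seq1,seq3) = 0.233, d(seq2,seq3) = 0.233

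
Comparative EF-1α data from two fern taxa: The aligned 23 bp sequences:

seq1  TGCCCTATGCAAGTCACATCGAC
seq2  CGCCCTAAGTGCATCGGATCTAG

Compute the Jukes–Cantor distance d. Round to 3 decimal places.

The sequences differ at 10 of 23 sites (1, 8, 10, 11, 12, 13, 16, 17, 21, 23), so p = 10/23 ≈ 0.434783.
d = −(3/4) ln(1 − 4p/3) = −0.75 ln(1 − 0.579711) = −0.75 ln(0.420289)
  = −0.75 × (-0.866813) = 0.650110 substitutions/site.

0.650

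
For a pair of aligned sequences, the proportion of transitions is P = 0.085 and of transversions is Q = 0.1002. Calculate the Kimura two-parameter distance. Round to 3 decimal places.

Under the Kimura two-parameter model, d = −½ ln(1 − 2P − Q) − ¼ ln(1 − 2Q).
1 − 2P − Q = 0.7298, giving −½ ln(0.7298) = 0.157492.
1 − 2Q = 0.7996, giving −¼ ln(0.7996) = 0.055911.
d = 0.157492 + 0.055911 = 0.213403.

0.213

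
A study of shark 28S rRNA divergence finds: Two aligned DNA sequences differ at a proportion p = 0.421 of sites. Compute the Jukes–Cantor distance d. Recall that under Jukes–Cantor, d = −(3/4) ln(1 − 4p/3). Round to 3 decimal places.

0.618

d = −(3/4) ln(1 − 4p/3) = −0.75 ln(1 − 0.561333) = −0.75 ln(0.438667)
  = −0.75 × (-0.824015) = 0.618011 substitutions/site.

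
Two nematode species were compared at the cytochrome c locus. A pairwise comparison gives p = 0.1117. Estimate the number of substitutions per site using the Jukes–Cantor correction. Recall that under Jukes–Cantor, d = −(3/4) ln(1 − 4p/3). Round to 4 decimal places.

0.1209

d = −(3/4) ln(1 − 4p/3) = −0.75 ln(1 − 0.148933) = −0.75 ln(0.851067)
  = −0.75 × (-0.161264) = 0.120948 substitutions/site.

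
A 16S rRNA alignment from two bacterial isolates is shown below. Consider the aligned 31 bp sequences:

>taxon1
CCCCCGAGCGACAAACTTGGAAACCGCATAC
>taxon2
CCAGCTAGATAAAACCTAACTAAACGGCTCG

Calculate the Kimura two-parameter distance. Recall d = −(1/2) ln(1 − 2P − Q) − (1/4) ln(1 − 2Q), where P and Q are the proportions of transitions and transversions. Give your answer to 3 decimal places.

Of 31 sites, 1 differences are transitions and 15 are transversions, so P = 1/31 ≈ 0.032258 and Q = 15/31 ≈ 0.483871.
Under the Kimura two-parameter model, d = −½ ln(1 − 2P − Q) − ¼ ln(1 − 2Q).
1 − 2P − Q = 0.451613, giving −½ ln(0.451613) = 0.397465.
1 − 2Q = 0.032258, giving −¼ ln(0.032258) = 0.858497.
d = 0.397465 + 0.858497 = 1.255962.

1.256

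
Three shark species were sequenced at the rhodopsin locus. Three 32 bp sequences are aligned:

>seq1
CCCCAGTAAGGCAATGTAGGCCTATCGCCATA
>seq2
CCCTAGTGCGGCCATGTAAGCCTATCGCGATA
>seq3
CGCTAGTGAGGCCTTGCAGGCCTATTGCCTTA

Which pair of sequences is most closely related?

seq1 and seq2

seq1–seq2: 6/32 differ, p = 0.188, d = 0.216.
seq1–seq3: 8/32 differ, p = 0.250, d = 0.304.
seq2–seq3: 8/32 differ, p = 0.250, d = 0.304.
The smallest distance is between seq1 and seq2.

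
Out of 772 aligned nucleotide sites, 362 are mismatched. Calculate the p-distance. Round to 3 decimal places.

0.469

p = 362/772 = 0.468911… ≈ 0.469 (to 3 d.p.).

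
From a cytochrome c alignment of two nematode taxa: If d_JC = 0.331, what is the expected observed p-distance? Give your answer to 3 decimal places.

p = (3/4)(1 − e^(−4d/3)) = 0.75 × (1 − e^(-0.441333)) = 0.75 × (1 − 0.643178) = 0.267617.

0.268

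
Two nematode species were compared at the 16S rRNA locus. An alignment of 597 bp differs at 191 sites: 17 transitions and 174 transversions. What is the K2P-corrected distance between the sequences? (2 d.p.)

P = 17/597 ≈ 0.028476 and Q = 174/597 ≈ 0.291457.
Under the Kimura two-parameter model, d = −½ ln(1 − 2P − Q) − ¼ ln(1 − 2Q).
1 − 2P − Q = 0.651591, giving −½ ln(0.651591) = 0.214169.
1 − 2Q = 0.417086, giving −¼ ln(0.417086) = 0.218616.
d = 0.214169 + 0.218616 = 0.432785.

0.43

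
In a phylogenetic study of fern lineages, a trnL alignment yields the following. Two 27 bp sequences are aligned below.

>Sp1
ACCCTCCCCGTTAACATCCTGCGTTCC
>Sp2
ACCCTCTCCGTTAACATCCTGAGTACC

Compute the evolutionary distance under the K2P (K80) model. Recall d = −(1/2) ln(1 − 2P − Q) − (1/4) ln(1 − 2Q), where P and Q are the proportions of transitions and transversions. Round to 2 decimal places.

0.12

Of 27 sites, 1 differences are transitions and 2 are transversions, so P = 1/27 ≈ 0.037037 and Q = 2/27 ≈ 0.074074.
Under the Kimura two-parameter model, d = −½ ln(1 − 2P − Q) − ¼ ln(1 − 2Q).
1 − 2P − Q = 0.851852, giving −½ ln(0.851852) = 0.080171.
1 − 2Q = 0.851852, giving −¼ ln(0.851852) = 0.040086.
d = 0.080171 + 0.040086 = 0.120257.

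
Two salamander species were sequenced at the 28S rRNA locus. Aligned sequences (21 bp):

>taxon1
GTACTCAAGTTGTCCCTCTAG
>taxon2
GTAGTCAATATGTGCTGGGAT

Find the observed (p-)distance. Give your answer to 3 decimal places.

0.429

The sequences differ at 9 of 21 positions (sites 4, 9, 10, 14, 16, 17, 18, 19, 21).
p = 9/21 = 0.428571… ≈ 0.429 (to 3 d.p.).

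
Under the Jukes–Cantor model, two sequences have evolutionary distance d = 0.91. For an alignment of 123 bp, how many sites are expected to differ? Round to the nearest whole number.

65

Invert JC69: p = (3/4)(1 − e^(−4d/3)) = 0.75 × (1 − e^(-1.213333)) = 0.75 × (1 − 0.297205) = 0.527096.
Expected differing sites = pL ≈ 0.527096 × 123 = 64.832808 ≈ 65.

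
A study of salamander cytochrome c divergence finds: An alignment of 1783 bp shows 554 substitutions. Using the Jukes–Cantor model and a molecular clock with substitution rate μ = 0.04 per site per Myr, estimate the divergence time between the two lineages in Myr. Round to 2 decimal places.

p = 554/1783 ≈ 0.310712.
d = −(3/4) ln(1 − 4p/3) = −0.75 ln(1 − 0.414283) = −0.75 ln(0.585717)
  = −0.75 × (-0.534919) = 0.401189 substitutions/site.
Under a molecular clock d = 2μt, so t = d/(2μ) = 0.401189 / (2 × 0.04) = 5.01 Myr.

5.01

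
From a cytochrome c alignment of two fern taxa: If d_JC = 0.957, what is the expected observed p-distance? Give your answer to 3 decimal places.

p = (3/4)(1 − e^(−4d/3)) = 0.75 × (1 − e^(-1.276)) = 0.75 × (1 − 0.279152) = 0.540636.

0.541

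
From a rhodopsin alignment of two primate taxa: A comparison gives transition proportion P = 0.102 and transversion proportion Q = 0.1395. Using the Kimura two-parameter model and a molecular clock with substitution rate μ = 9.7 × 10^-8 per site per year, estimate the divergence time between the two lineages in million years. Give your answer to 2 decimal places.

Under the Kimura two-parameter model, d = −½ ln(1 − 2P − Q) − ¼ ln(1 − 2Q).
1 − 2P − Q = 0.6565, giving −½ ln(0.6565) = 0.210416.
1 − 2Q = 0.721, giving −¼ ln(0.721) = 0.081779.
d = 0.210416 + 0.081779 = 0.292195.
Under a molecular clock d = 2μt, so t = d/(2μ) = 0.292195 / (2 × 9.7 × 10^-8) = 1.51 million years.

1.51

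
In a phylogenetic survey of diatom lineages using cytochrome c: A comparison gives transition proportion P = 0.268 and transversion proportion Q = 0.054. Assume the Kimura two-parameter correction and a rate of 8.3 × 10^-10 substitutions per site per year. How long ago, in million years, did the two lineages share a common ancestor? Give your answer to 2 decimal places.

285.77

Under the Kimura two-parameter model, d = −½ ln(1 − 2P − Q) − ¼ ln(1 − 2Q).
1 − 2P − Q = 0.41, giving −½ ln(0.41) = 0.445799.
1 − 2Q = 0.892, giving −¼ ln(0.892) = 0.028572.
d = 0.445799 + 0.028572 = 0.474371.
Under a molecular clock d = 2μt, so t = d/(2μ) = 0.474371 / (2 × 8.3 × 10^-10) = 285.77 million years.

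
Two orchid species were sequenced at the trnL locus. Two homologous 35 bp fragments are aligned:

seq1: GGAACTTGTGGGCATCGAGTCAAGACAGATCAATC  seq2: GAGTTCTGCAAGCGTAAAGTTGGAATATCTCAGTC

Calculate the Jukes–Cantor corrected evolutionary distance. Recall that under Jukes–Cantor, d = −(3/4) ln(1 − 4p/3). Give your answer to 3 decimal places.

0.965

The sequences differ at 19 of 35 sites, so p = 19/35 ≈ 0.542857.
d = −(3/4) ln(1 − 4p/3) = −0.75 ln(1 − 0.723809) = −0.75 ln(0.276191)
  = −0.75 × (-1.286663) = 0.964997 substitutions/site.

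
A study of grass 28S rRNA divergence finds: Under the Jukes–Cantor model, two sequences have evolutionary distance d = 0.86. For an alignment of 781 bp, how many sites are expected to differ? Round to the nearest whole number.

Invert JC69: p = (3/4)(1 − e^(−4d/3)) = 0.75 × (1 − e^(-1.146667)) = 0.75 × (1 − 0.317694) = 0.511730.
Expected differing sites = pL ≈ 0.511730 × 781 = 399.66113 ≈ 400.

400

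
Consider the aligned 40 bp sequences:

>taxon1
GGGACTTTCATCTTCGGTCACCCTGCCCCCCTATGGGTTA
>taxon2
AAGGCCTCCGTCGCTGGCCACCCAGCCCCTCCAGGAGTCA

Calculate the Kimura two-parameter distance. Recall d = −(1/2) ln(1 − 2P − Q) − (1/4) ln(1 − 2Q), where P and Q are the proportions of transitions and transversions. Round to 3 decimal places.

0.686

Of 40 sites, 13 differences are transitions and 3 are transversions, so P = 13/40 = 0.325 and Q = 3/40 = 0.075.
Under the Kimura two-parameter model, d = −½ ln(1 − 2P − Q) − ¼ ln(1 − 2Q).
1 − 2P − Q = 0.275, giving −½ ln(0.275) = 0.645492.
1 − 2Q = 0.85, giving −¼ ln(0.85) = 0.040630.
d = 0.645492 + 0.040630 = 0.686122.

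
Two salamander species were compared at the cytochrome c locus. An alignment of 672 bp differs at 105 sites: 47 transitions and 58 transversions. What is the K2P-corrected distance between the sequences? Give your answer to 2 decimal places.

P = 47/672 ≈ 0.06994 and Q = 58/672 ≈ 0.08631.
Under the Kimura two-parameter model, d = −½ ln(1 − 2P − Q) − ¼ ln(1 − 2Q).
1 − 2P − Q = 0.77381, giving −½ ln(0.77381) = 0.128214.
1 − 2Q = 0.82738, giving −¼ ln(0.82738) = 0.047373.
d = 0.128214 + 0.047373 = 0.175587.

0.18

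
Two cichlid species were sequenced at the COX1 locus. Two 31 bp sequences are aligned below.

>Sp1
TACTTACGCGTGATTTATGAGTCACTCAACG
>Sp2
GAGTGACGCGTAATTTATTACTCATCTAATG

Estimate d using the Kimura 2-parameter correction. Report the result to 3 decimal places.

Of 31 sites, 5 differences are transitions and 5 are transversions, so P = 5/31 ≈ 0.16129 and Q = 5/31 ≈ 0.16129.
Under the Kimura two-parameter model, d = −½ ln(1 − 2P − Q) − ¼ ln(1 − 2Q).
1 − 2P − Q = 0.51613, giving −½ ln(0.51613) = 0.330698.
1 − 2Q = 0.67742, giving −¼ ln(0.67742) = 0.097366.
d = 0.330698 + 0.097366 = 0.428064.

0.428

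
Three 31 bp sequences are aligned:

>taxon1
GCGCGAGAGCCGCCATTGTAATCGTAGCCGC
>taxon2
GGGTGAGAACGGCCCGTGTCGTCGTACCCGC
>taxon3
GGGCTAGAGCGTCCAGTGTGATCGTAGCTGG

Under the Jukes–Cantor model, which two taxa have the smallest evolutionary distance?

taxon1 and taxon3

taxon1–taxon2: 9/31 differ, p = 0.290, d = 0.367.
taxon1–taxon3: 8/31 differ, p = 0.258, d = 0.316.
taxon2–taxon3: 10/31 differ, p = 0.323, d = 0.422.
The smallest distance is between taxon1 and taxon3.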